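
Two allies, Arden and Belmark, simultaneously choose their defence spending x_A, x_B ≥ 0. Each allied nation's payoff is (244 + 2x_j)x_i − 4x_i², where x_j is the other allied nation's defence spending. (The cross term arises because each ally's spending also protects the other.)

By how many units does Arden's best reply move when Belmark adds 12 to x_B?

3

Arden's payoff is (244 + 2x_B)x_A − 4x_A².
∂π/∂x_A = 244 + 2x_B − 8x_A = 0, so x_A = 30.5 + 0.25x_B.
The reaction-function slope is 0.25, so a 12-unit rise in x_B moves x_A by 0.25 × 12 = 3. Arden's best response rises — the actions are strategic complements.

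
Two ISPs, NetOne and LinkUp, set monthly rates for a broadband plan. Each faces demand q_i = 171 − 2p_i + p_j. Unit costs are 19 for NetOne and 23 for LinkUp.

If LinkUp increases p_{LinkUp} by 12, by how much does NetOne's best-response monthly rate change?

3

NetOne's profit: π = (p_{NetOne} − 19)(171 − 2p_{NetOne} + p_{LinkUp}).
∂π/∂p_{NetOne} = 209 − 4p_{NetOne} + p_{LinkUp} = 0 ⇒ p_{NetOne} = 52.25 + 0.25p_{LinkUp}.
The reaction-function slope is 0.25, so a 12-unit rise in p_{LinkUp} moves p_{NetOne} by 0.25 × 12 = 3. NetOne's best response rises — the actions are strategic complements.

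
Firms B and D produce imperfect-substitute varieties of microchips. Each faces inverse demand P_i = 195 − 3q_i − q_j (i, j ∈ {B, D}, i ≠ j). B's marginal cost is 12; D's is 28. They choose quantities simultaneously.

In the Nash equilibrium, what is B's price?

91.8

Firm B's profit: π = q_B(195 − 3q_B − q_D) − 12q_B.
∂π/∂q_B = 183 − 6q_B − q_D = 0 ⇒ q_B = 30.5 − (1/6)q_D.
Similarly q_D = 167/6 − (1/6)q_B.
Substituting the second reaction function into the first: q_B = 30.5 − (1/6)(167/6 − (1/6)q_B), which gives (35/36)q_B = 931/36 ⇒ q_B = 26.6.
Then q_D = 167/6 − (1/6)·26.6 = 23.4.
P_B = 195 − 3·26.6 − 23.4 = 91.8.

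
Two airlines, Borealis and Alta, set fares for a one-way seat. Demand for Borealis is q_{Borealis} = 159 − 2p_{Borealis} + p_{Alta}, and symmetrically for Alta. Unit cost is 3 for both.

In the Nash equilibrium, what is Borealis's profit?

Borealis's profit: π = (p_{Borealis} − 3)(159 − 2p_{Borealis} + p_{Alta}).
∂π/∂p_{Borealis} = 165 − 4p_{Borealis} + p_{Alta} = 0 ⇒ p_{Borealis} = 41.25 + 0.25p_{Alta}.
The game is symmetric, so in equilibrium p_{Alta} = p_{Borealis}: the reaction function gives 0.75p_{Borealis} = 41.25, hence p_{Borealis} = 55.
q_{Borealis} = 159 − 2·55 + 55 = 104.
Profit = (55 − 3)·104 = 5408.

5408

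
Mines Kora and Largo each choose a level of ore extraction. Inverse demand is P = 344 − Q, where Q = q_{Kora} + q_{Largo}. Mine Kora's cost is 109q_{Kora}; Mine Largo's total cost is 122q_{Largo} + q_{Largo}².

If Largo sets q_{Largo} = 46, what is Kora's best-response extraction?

94.5

Mine Kora's profit: π = q_{Kora}(344 − (q_{Kora} + q_{Largo})) − 109q_{Kora}.
∂π/∂q_{Kora} = 235 − 2q_{Kora} − q_{Largo} = 0, so q_{Kora} = 117.5 − 0.5q_{Largo}.
At q_{Largo} = 46: q_{Kora} = 117.5 − 0.5·46 = 94.5.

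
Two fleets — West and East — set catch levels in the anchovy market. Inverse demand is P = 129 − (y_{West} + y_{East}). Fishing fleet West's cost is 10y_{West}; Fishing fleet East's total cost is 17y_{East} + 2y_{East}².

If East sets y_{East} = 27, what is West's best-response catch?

Fishing fleet West's profit: π = y_{West}(129 − (y_{West} + y_{East})) − 10y_{West}.
∂π/∂y_{West} = 119 − 2y_{West} − y_{East} = 0, so y_{West} = 59.5 − 0.5y_{East}.
At y_{East} = 27: y_{West} = 59.5 − 0.5·27 = 46.

46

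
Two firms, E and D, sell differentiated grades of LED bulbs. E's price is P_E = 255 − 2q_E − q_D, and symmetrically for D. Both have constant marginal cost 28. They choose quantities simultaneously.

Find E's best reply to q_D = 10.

Firm E's profit: π = q_E(255 − 2q_E − q_D) − 28q_E.
∂π/∂q_E = 227 − 4q_E − q_D = 0 ⇒ q_E = 56.75 − 0.25q_D.
At q_D = 10: q_E = 56.75 − 0.25·10 = 54.25.

54.25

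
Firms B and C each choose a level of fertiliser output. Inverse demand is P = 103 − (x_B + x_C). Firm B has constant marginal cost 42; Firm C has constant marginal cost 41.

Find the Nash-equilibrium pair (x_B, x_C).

20, 21

Firm B's profit: π = x_B(103 − (x_B + x_C)) − 42x_B.
∂π/∂x_B = 61 − 2x_B − x_C = 0, so x_B = 30.5 − 0.5x_C.
By the same steps for C: x_C = 31 − 0.5x_B.
Substituting the second reaction function into the first: x_B = 30.5 − 0.5(31 − 0.5x_B), which gives 0.75x_B = 15 ⇒ x_B = 20.
Then x_C = 31 − 0.5·20 = 21.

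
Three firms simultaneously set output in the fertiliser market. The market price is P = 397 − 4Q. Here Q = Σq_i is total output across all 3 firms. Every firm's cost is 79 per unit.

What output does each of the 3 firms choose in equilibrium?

19.875

A representative firm's profit is π_i = q_i(397 − 4Q) − 79q_i, with Q = q_i + Σ_{j≠i} q_j.
First-order condition: 318 − 8q_i − 4Σ_{j≠i} q_j = 0.
Imposing symmetry (q_j = q for all j) turns Σ_{j≠i} q_j into 2q, so 318 = 16q and q = 19.875.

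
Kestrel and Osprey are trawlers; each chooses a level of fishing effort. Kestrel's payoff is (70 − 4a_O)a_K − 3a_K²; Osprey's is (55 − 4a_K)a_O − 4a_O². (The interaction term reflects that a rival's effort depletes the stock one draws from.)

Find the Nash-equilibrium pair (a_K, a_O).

Expanding Kestrel's payoff: 70a_K − 4a_Oa_K − 3a_K².
∂π/∂a_K = 70 − 4a_O − 6a_K = 0, so a_K = 35/3 − (2/3)a_O.
Likewise for Osprey: a_O = 6.875 − 0.5a_K.
Solving the two reaction functions simultaneously: (1 − (−2/3)(−0.5))a_K = 35/3 − (2/3)·6.875, so (2/3)a_K = 85/12 and a_K = 10.625.
Then a_O = 6.875 − 0.5·10.625 = 1.5625.

10.625, 1.5625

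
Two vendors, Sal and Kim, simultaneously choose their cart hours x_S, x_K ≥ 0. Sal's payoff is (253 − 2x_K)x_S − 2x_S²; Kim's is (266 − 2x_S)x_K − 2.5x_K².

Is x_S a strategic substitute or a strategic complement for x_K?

Expanding Sal's payoff: 253x_S − 2x_Kx_S − 2x_S².
∂π/∂x_S = 253 − 2x_K − 4x_S = 0, so x_S = 63.25 − 0.5x_K.
The best-response slope dx_S/dx_K = −0.5 < 0: the reaction function is downward-sloping, so the choices are strategic substitutes.

strategic substitutes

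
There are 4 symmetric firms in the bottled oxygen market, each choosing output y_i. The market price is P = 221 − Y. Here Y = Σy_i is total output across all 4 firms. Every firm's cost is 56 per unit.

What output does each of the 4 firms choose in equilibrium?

A representative firm's profit is π_i = y_i(221 − Y) − 56y_i, with Y = y_i + Σ_{j≠i} y_j.
First-order condition: 165 − 2y_i − Σ_{j≠i} y_j = 0.
In a symmetric equilibrium every firm chooses the same y, so Σ_{j≠i} y_j = 3y. The condition becomes 165 − 5y = 0, giving y = 165/5 = 33.

33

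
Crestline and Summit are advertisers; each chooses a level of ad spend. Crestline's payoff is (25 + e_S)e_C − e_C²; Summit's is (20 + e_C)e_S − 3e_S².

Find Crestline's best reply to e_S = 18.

21.5

Expanding Crestline's payoff: 25e_C + e_Se_C − e_C².
∂π/∂e_C = 25 + e_S − 2e_C = 0, so e_C = 12.5 + 0.5e_S.
At e_S = 18: e_C = 12.5 + 0.5·18 = 21.5.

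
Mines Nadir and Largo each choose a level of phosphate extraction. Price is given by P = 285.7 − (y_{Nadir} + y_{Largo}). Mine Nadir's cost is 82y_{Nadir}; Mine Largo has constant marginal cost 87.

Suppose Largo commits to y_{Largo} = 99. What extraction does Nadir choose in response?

Mine Nadir's profit: π = y_{Nadir}(285.7 − (y_{Nadir} + y_{Largo})) − 82y_{Nadir}.
∂π/∂y_{Nadir} = 203.7 − 2y_{Nadir} − y_{Largo} = 0, so y_{Nadir} = 101.85 − 0.5y_{Largo}.
At y_{Largo} = 99: y_{Nadir} = 101.85 − 0.5·99 = 52.35.

52.35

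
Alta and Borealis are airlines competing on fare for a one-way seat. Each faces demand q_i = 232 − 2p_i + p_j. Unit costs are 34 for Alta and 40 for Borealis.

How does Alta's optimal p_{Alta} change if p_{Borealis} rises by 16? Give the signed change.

4

Alta's profit: π = (p_{Alta} − 34)(232 − 2p_{Alta} + p_{Borealis}).
∂π/∂p_{Alta} = 300 − 4p_{Alta} + p_{Borealis} = 0 ⇒ p_{Alta} = 75 + 0.25p_{Borealis}.
The reaction-function slope is 0.25, so a 16-unit rise in p_{Borealis} moves p_{Alta} by 0.25 × 16 = 4. Alta's best response rises — the actions are strategic complements.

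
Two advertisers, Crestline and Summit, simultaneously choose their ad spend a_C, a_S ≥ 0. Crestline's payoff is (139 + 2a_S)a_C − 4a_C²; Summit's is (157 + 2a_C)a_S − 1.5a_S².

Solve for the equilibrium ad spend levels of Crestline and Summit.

36.55, 76.7

Expanding Crestline's payoff: 139a_C + 2a_Sa_C − 4a_C².
∂π/∂a_C = 139 + 2a_S − 8a_C = 0, so a_C = 17.375 + 0.25a_S.
Likewise for Summit: a_S = 157/3 + (2/3)a_C.
Substituting the second reaction function into the first: a_C = 17.375 + 0.25(157/3 + (2/3)a_C), which gives (5/6)a_C = 731/24 ⇒ a_C = 36.55.
Then a_S = 157/3 + (2/3)·36.55 = 76.7.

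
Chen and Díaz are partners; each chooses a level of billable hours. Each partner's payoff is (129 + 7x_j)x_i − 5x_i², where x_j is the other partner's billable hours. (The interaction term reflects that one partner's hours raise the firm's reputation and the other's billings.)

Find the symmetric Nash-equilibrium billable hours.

43

Chen's payoff is (129 + 7x_D)x_C − 5x_C².
∂π/∂x_C = 129 + 7x_D − 10x_C = 0, so x_C = 12.9 + 0.7x_D.
Setting x_C = x_D in the reaction function: x_C = 12.9 + 0.7x_C, so x_C = 12.9 / 0.3 = 43.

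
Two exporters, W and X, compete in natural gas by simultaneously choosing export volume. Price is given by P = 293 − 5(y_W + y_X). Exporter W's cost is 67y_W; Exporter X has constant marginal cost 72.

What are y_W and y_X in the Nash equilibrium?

Exporter W's profit: π = y_W(293 − 5(y_W + y_X)) − 67y_W.
∂π/∂y_W = 226 − 10y_W − 5y_X = 0, so y_W = 22.6 − 0.5y_X.
By the same steps for X: y_X = 22.1 − 0.5y_W.
Plugging y_X into W's best response: y_W = 22.6 − 0.5(22.1 − 0.5y_W) ⇒ 0.75y_W = 11.55, so y_W = 15.4.
Then y_X = 22.1 − 0.5·15.4 = 14.4.

15.4, 14.4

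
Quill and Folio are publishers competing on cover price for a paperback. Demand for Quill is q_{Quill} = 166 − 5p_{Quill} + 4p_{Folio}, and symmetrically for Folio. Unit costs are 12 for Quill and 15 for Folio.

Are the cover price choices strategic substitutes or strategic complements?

Quill's profit: π = (p_{Quill} − 12)(166 − 5p_{Quill} + 4p_{Folio}).
∂π/∂p_{Quill} = 226 − 10p_{Quill} + 4p_{Folio} = 0 ⇒ p_{Quill} = 22.6 + 0.4p_{Folio}.
The best-response slope dp_{Quill}/dp_{Folio} = 0.4 > 0: the reaction function is upward-sloping, so the choices are strategic complements.

strategic complements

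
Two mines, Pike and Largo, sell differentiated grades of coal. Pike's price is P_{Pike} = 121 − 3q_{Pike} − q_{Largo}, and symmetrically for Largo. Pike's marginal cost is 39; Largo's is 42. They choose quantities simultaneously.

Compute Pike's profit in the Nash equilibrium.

Mine Pike's profit: π = q_{Pike}(121 − 3q_{Pike} − q_{Largo}) − 39q_{Pike}.
∂π/∂q_{Pike} = 82 − 6q_{Pike} − q_{Largo} = 0 ⇒ q_{Pike} = 41/3 − (1/6)q_{Largo}.
Similarly q_{Largo} = 79/6 − (1/6)q_{Pike}.
Solving the two reaction functions simultaneously: (1 − (−1/6)(−1/6))q_{Pike} = 41/3 − (1/6)·(79/6), so (35/36)q_{Pike} = 413/36 and q_{Pike} = 11.8.
Then q_{Largo} = 79/6 − (1/6)·11.8 = 11.2.
P_{Pike} = 121 − 3·11.8 − 11.2 = 74.4.
Profit = (74.4 − 39)·11.8 = 417.72.

417.72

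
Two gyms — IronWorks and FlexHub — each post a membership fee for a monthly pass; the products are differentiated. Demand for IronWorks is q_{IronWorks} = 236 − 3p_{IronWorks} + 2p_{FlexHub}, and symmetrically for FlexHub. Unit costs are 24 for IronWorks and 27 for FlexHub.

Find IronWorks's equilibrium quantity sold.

IronWorks's profit: π = (p_{IronWorks} − 24)(236 − 3p_{IronWorks} + 2p_{FlexHub}).
∂π/∂p_{IronWorks} = 308 − 6p_{IronWorks} + 2p_{FlexHub} = 0 ⇒ p_{IronWorks} = 154/3 + (1/3)p_{FlexHub}.
Similarly p_{FlexHub} = 317/6 + (1/3)p_{IronWorks}.
Solving the two reaction functions simultaneously: (1 − (1/3)(1/3))p_{IronWorks} = 154/3 + (1/3)·(317/6), so (8/9)p_{IronWorks} = 1241/18 and p_{IronWorks} = 77.5625.
Then p_{FlexHub} = 317/6 + (1/3)·77.5625 = 78.6875.
q_{IronWorks} = 236 − 3·77.5625 + 2·78.6875 = 160.6875.

160.6875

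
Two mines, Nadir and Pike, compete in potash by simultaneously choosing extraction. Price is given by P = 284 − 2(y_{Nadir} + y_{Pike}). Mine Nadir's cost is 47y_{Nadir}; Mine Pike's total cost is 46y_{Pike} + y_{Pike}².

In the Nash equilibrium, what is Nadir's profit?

4474.58

Mine Nadir's profit: π = y_{Nadir}(284 − 2(y_{Nadir} + y_{Pike})) − 47y_{Nadir}.
∂π/∂y_{Nadir} = 237 − 4y_{Nadir} − 2y_{Pike} = 0, so y_{Nadir} = 59.25 − 0.5y_{Pike}.
For Pike: ∂π/∂y_{Pike} = 238 − 6y_{Pike} − 2y_{Nadir} = 0 ⇒ y_{Pike} = 119/3 − (1/3)y_{Nadir}.
Solving the two reaction functions simultaneously: (1 − (−0.5)(−1/3))y_{Nadir} = 59.25 − 0.5·(119/3), so (5/6)y_{Nadir} = 473/12 and y_{Nadir} = 47.3.
Then y_{Pike} = 119/3 − (1/3)·47.3 = 23.9.
Price P = 284 − 2·71.2 = 141.6.
Nadir's profit: (141.6 − 47)·47.3 = 4474.58.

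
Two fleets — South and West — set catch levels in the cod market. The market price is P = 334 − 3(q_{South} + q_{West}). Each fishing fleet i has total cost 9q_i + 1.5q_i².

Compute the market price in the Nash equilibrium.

171.5

Fishing fleet South's profit: π = q_{South}(334 − 3(q_{South} + q_{West})) − 9q_{South} − 1.5q_{South}².
∂π/∂q_{South} = 325 − 9q_{South} − 3q_{West} = 0, so q_{South} = 325/9 − (1/3)q_{West}.
Setting q_{South} = q_{West} in the reaction function: q_{South} = 325/9 − (1/3)q_{South}, so q_{South} = (325/9) / (4/3) = 325/12.
Equilibrium price: P = 334 − 3·(325/6) = 171.5.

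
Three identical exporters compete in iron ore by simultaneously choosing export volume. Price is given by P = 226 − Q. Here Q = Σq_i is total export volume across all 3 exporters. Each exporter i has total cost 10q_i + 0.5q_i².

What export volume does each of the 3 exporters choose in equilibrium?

A representative exporter's profit is π_i = q_i(226 − Q) − 10q_i − 0.5q_i², with Q = q_i + Σ_{j≠i} q_j.
First-order condition: 216 − 3q_i − Σ_{j≠i} q_j = 0.
In a symmetric equilibrium every exporter chooses the same q, so Σ_{j≠i} q_j = 2q. The condition becomes 216 − 5q = 0, giving q = 216/5 = 43.2.

43.2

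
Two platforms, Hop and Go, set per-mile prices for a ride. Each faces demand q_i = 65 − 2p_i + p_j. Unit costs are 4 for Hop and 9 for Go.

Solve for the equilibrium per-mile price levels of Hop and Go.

Hop's profit: π = (p_{Hop} − 4)(65 − 2p_{Hop} + p_{Go}).
∂π/∂p_{Hop} = 73 − 4p_{Hop} + p_{Go} = 0 ⇒ p_{Hop} = 18.25 + 0.25p_{Go}.
Similarly p_{Go} = 20.75 + 0.25p_{Hop}.
Solving the two reaction functions simultaneously: (1 − (0.25)(0.25))p_{Hop} = 18.25 + 0.25·20.75, so 0.9375p_{Hop} = 23.4375 and p_{Hop} = 25.
Then p_{Go} = 20.75 + 0.25·25 = 27.

25, 27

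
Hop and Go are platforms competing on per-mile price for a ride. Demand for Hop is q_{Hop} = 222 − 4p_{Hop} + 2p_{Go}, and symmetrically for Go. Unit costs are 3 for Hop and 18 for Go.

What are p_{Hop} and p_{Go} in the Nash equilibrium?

41, 47

Hop's profit: π = (p_{Hop} − 3)(222 − 4p_{Hop} + 2p_{Go}).
∂π/∂p_{Hop} = 234 − 8p_{Hop} + 2p_{Go} = 0 ⇒ p_{Hop} = 29.25 + 0.25p_{Go}.
Similarly p_{Go} = 36.75 + 0.25p_{Hop}.
Substituting the second reaction function into the first: p_{Hop} = 29.25 + 0.25(36.75 + 0.25p_{Hop}), which gives 0.9375p_{Hop} = 38.4375 ⇒ p_{Hop} = 41.
Then p_{Go} = 36.75 + 0.25·41 = 47.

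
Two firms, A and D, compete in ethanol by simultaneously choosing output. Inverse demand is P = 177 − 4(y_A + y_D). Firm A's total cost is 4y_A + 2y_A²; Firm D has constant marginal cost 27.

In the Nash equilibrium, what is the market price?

Firm A's profit: π = y_A(177 − 4(y_A + y_D)) − 4y_A − 2y_A².
∂π/∂y_A = 173 − 12y_A − 4y_D = 0, so y_A = 173/12 − (1/3)y_D.
For D: ∂π/∂y_D = 150 − 8y_D − 4y_A = 0 ⇒ y_D = 18.75 − 0.5y_A.
Solving the two reaction functions simultaneously: (1 − (−1/3)(−0.5))y_A = 173/12 − (1/3)·18.75, so (5/6)y_A = 49/6 and y_A = 9.8.
Then y_D = 18.75 − 0.5·9.8 = 13.85.
Equilibrium price: P = 177 − 4·23.65 = 82.4.

82.4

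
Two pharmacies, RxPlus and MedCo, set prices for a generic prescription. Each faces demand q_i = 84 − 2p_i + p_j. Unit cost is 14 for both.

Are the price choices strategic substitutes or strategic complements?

strategic complements

RxPlus's profit: π = (p_{RxPlus} − 14)(84 − 2p_{RxPlus} + p_{MedCo}).
∂π/∂p_{RxPlus} = 112 − 4p_{RxPlus} + p_{MedCo} = 0 ⇒ p_{RxPlus} = 28 + 0.25p_{MedCo}.
The best-response slope dp_{RxPlus}/dp_{MedCo} = 0.25 > 0: the reaction function is upward-sloping, so the choices are strategic complements.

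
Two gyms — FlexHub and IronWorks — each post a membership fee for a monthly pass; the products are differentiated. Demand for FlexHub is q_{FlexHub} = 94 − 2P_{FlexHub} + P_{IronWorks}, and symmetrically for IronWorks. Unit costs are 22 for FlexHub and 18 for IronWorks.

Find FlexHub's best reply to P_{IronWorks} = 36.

FlexHub's profit: π = (P_{FlexHub} − 22)(94 − 2P_{FlexHub} + P_{IronWorks}).
∂π/∂P_{FlexHub} = 138 − 4P_{FlexHub} + P_{IronWorks} = 0 ⇒ P_{FlexHub} = 34.5 + 0.25P_{IronWorks}.
At P_{IronWorks} = 36: P_{FlexHub} = 34.5 + 0.25·36 = 43.5.

43.5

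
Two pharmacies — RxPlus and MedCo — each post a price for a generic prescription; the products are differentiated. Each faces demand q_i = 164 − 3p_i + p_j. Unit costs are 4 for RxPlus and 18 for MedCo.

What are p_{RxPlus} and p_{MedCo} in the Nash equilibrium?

RxPlus's profit: π = (p_{RxPlus} − 4)(164 − 3p_{RxPlus} + p_{MedCo}).
∂π/∂p_{RxPlus} = 176 − 6p_{RxPlus} + p_{MedCo} = 0 ⇒ p_{RxPlus} = 88/3 + (1/6)p_{MedCo}.
Similarly p_{MedCo} = 109/3 + (1/6)p_{RxPlus}.
Substituting the second reaction function into the first: p_{RxPlus} = 88/3 + (1/6)(109/3 + (1/6)p_{RxPlus}), which gives (35/36)p_{RxPlus} = 637/18 ⇒ p_{RxPlus} = 36.4.
Then p_{MedCo} = 109/3 + (1/6)·36.4 = 42.4.

36.4, 42.4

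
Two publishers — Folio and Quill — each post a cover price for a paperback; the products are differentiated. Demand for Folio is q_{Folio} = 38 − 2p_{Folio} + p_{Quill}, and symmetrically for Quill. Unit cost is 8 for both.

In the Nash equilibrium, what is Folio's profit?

200

Folio's profit: π = (p_{Folio} − 8)(38 − 2p_{Folio} + p_{Quill}).
∂π/∂p_{Folio} = 54 − 4p_{Folio} + p_{Quill} = 0 ⇒ p_{Folio} = 13.5 + 0.25p_{Quill}.
By symmetry p_{Quill} = p_{Folio}; substituting into the reaction function, 0.75p_{Folio} = 13.5 and p_{Folio} = 18.
q_{Folio} = 38 − 2·18 + 18 = 20.
Profit = (18 − 8)·20 = 200.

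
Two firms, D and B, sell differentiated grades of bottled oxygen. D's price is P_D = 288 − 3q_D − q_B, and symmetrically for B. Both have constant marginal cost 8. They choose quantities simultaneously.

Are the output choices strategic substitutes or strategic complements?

Firm D's profit: π = q_D(288 − 3q_D − q_B) − 8q_D.
∂π/∂q_D = 280 − 6q_D − q_B = 0 ⇒ q_D = 140/3 − (1/6)q_B.
The best-response slope dq_D/dq_B = −1/6 < 0: the reaction function is downward-sloping, so the choices are strategic substitutes.

strategic substitutes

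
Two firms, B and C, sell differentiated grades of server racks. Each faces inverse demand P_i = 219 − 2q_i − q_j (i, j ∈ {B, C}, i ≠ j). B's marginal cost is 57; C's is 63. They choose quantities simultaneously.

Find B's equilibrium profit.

2151.68

Firm B's profit: π = q_B(219 − 2q_B − q_C) − 57q_B.
∂π/∂q_B = 162 − 4q_B − q_C = 0 ⇒ q_B = 40.5 − 0.25q_C.
Similarly q_C = 39 − 0.25q_B.
Solving the two reaction functions simultaneously: (1 − (−0.25)(−0.25))q_B = 40.5 − 0.25·39, so 0.9375q_B = 30.75 and q_B = 32.8.
Then q_C = 39 − 0.25·32.8 = 30.8.
P_B = 219 − 2·32.8 − 30.8 = 122.6.
Profit = (122.6 − 57)·32.8 = 2151.68.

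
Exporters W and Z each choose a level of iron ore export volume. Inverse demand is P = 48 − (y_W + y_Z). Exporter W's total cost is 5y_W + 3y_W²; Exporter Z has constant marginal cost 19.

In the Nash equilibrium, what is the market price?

Exporter W's profit: π = y_W(48 − (y_W + y_Z)) − 5y_W − 3y_W².
∂π/∂y_W = 43 − 8y_W − y_Z = 0, so y_W = 5.375 − 0.125y_Z.
For Z: ∂π/∂y_Z = 29 − 2y_Z − y_W = 0 ⇒ y_Z = 14.5 − 0.5y_W.
Solving the two reaction functions simultaneously: (1 − (−0.125)(−0.5))y_W = 5.375 − 0.125·14.5, so 0.9375y_W = 3.5625 and y_W = 3.8.
Then y_Z = 14.5 − 0.5·3.8 = 12.6.
Equilibrium price: P = 48 − 16.4 = 31.6.

31.6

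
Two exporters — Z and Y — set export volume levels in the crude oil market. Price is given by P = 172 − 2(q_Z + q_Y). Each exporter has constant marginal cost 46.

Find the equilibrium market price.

Exporter Z's profit: π = q_Z(172 − 2(q_Z + q_Y)) − 46q_Z.
∂π/∂q_Z = 126 − 4q_Z − 2q_Y = 0, so q_Z = 31.5 − 0.5q_Y.
The game is symmetric, so in equilibrium q_Y = q_Z: the reaction function gives 1.5q_Z = 31.5, hence q_Z = 21.
Equilibrium price: P = 172 − 2·42 = 88.

88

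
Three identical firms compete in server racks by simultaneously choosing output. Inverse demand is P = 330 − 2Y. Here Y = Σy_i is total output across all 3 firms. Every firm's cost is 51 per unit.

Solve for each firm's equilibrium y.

A representative firm's profit is π_i = y_i(330 − 2Y) − 51y_i, with Y = y_i + Σ_{j≠i} y_j.
First-order condition: 279 − 4y_i − 2Σ_{j≠i} y_j = 0.
In a symmetric equilibrium every firm chooses the same y, so Σ_{j≠i} y_j = 2y. The condition becomes 279 − 8y = 0, giving y = 279/8 = 34.875.

34.875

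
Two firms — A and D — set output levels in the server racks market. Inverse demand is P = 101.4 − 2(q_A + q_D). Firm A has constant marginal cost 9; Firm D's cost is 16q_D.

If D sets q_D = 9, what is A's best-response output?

Firm A's profit: π = q_A(101.4 − 2(q_A + q_D)) − 9q_A.
∂π/∂q_A = 92.4 − 4q_A − 2q_D = 0, so q_A = 23.1 − 0.5q_D.
At q_D = 9: q_A = 23.1 − 0.5·9 = 18.6.

18.6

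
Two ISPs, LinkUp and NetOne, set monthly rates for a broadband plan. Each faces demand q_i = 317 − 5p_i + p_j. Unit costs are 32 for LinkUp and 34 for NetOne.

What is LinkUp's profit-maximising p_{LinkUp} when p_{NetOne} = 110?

58.7

LinkUp's profit: π = (p_{LinkUp} − 32)(317 − 5p_{LinkUp} + p_{NetOne}).
∂π/∂p_{LinkUp} = 477 − 10p_{LinkUp} + p_{NetOne} = 0 ⇒ p_{LinkUp} = 47.7 + 0.1p_{NetOne}.
At p_{NetOne} = 110: p_{LinkUp} = 47.7 + 0.1·110 = 58.7.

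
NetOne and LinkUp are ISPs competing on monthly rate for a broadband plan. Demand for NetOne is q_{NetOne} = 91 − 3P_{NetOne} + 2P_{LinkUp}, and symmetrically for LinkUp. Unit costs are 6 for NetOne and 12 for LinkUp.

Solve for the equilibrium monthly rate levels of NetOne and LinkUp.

28.375, 30.625

NetOne's profit: π = (P_{NetOne} − 6)(91 − 3P_{NetOne} + 2P_{LinkUp}).
∂π/∂P_{NetOne} = 109 − 6P_{NetOne} + 2P_{LinkUp} = 0 ⇒ P_{NetOne} = 109/6 + (1/3)P_{LinkUp}.
Similarly P_{LinkUp} = 127/6 + (1/3)P_{NetOne}.
Substituting the second reaction function into the first: P_{NetOne} = 109/6 + (1/3)(127/6 + (1/3)P_{NetOne}), which gives (8/9)P_{NetOne} = 227/9 ⇒ P_{NetOne} = 28.375.
Then P_{LinkUp} = 127/6 + (1/3)·28.375 = 30.625.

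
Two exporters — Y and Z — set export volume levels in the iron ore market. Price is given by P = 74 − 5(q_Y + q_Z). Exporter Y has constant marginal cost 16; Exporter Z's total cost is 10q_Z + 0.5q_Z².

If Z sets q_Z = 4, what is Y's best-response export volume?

3.8

Exporter Y's profit: π = q_Y(74 − 5(q_Y + q_Z)) − 16q_Y.
∂π/∂q_Y = 58 − 10q_Y − 5q_Z = 0, so q_Y = 5.8 − 0.5q_Z.
At q_Z = 4: q_Y = 5.8 − 0.5·4 = 3.8.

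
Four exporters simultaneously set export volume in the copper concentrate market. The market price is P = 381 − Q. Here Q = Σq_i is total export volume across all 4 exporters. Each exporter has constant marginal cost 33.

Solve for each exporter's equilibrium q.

A representative exporter's profit is π_i = q_i(381 − Q) − 33q_i, with Q = q_i + Σ_{j≠i} q_j.
First-order condition: 348 − 2q_i − Σ_{j≠i} q_j = 0.
Imposing symmetry (q_j = q for all j) turns Σ_{j≠i} q_j into 3q, so 348 = 5q and q = 69.6.

69.6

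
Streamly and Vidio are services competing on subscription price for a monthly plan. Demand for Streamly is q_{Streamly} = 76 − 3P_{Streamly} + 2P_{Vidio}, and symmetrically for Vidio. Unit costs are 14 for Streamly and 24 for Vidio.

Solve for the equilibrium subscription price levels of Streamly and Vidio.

31.375, 35.125

Streamly's profit: π = (P_{Streamly} − 14)(76 − 3P_{Streamly} + 2P_{Vidio}).
∂π/∂P_{Streamly} = 118 − 6P_{Streamly} + 2P_{Vidio} = 0 ⇒ P_{Streamly} = 59/3 + (1/3)P_{Vidio}.
Similarly P_{Vidio} = 74/3 + (1/3)P_{Streamly}.
Plugging P_{Vidio} into Streamly's best response: P_{Streamly} = 59/3 + (1/3)(74/3 + (1/3)P_{Streamly}) ⇒ (8/9)P_{Streamly} = 251/9, so P_{Streamly} = 31.375.
Then P_{Vidio} = 74/3 + (1/3)·31.375 = 35.125.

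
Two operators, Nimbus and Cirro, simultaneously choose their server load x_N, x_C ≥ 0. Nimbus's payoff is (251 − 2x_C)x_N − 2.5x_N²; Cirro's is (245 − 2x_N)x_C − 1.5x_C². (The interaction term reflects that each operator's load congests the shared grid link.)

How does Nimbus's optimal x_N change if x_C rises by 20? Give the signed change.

Expanding Nimbus's payoff: 251x_N − 2x_Cx_N − 2.5x_N².
∂π/∂x_N = 251 − 2x_C − 5x_N = 0, so x_N = 50.2 − 0.4x_C.
The reaction-function slope is −0.4, so a 20-unit rise in x_C moves x_N by −0.4 × 20 = −8. Nimbus's best response falls — the actions are strategic substitutes.

-8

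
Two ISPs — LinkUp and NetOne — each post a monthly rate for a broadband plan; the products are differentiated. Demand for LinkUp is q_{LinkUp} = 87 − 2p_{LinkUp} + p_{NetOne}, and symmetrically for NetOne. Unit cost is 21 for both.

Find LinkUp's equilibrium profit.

LinkUp's profit: π = (p_{LinkUp} − 21)(87 − 2p_{LinkUp} + p_{NetOne}).
∂π/∂p_{LinkUp} = 129 − 4p_{LinkUp} + p_{NetOne} = 0 ⇒ p_{LinkUp} = 32.25 + 0.25p_{NetOne}.
By symmetry p_{NetOne} = p_{LinkUp}; substituting into the reaction function, 0.75p_{LinkUp} = 32.25 and p_{LinkUp} = 43.
q_{LinkUp} = 87 − 2·43 + 43 = 44.
Profit = (43 − 21)·44 = 968.

968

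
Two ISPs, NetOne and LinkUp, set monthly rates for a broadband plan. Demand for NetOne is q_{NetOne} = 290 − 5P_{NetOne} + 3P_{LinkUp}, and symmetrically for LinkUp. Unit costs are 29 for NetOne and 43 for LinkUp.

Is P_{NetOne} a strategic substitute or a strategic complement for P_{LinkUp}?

strategic complements

NetOne's profit: π = (P_{NetOne} − 29)(290 − 5P_{NetOne} + 3P_{LinkUp}).
∂π/∂P_{NetOne} = 435 − 10P_{NetOne} + 3P_{LinkUp} = 0 ⇒ P_{NetOne} = 43.5 + 0.3P_{LinkUp}.
The best-response slope dP_{NetOne}/dP_{LinkUp} = 0.3 > 0: the reaction function is upward-sloping, so the choices are strategic complements.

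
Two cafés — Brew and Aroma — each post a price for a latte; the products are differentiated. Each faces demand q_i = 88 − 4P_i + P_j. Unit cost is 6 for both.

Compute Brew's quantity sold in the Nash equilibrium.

40

Brew's profit: π = (P_{Brew} − 6)(88 − 4P_{Brew} + P_{Aroma}).
∂π/∂P_{Brew} = 112 − 8P_{Brew} + P_{Aroma} = 0 ⇒ P_{Brew} = 14 + 0.125P_{Aroma}.
By symmetry P_{Aroma} = P_{Brew}; substituting into the reaction function, 0.875P_{Brew} = 14 and P_{Brew} = 16.
q_{Brew} = 88 − 4·16 + 16 = 40.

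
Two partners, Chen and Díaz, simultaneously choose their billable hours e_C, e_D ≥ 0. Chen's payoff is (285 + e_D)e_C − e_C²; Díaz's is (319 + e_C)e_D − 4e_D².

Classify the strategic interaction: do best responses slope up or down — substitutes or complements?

strategic complements

Expanding Chen's payoff: 285e_C + e_De_C − e_C².
∂π/∂e_C = 285 + e_D − 2e_C = 0, so e_C = 142.5 + 0.5e_D.
The best-response slope de_C/de_D = 0.5 > 0: the reaction function is upward-sloping, so the choices are strategic complements.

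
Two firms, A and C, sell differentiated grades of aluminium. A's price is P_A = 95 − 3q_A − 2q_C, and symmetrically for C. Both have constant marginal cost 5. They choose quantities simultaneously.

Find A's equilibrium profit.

379.6875

Firm A's profit: π = q_A(95 − 3q_A − 2q_C) − 5q_A.
∂π/∂q_A = 90 − 6q_A − 2q_C = 0 ⇒ q_A = 15 − (1/3)q_C.
The game is symmetric, so in equilibrium q_C = q_A: the reaction function gives (4/3)q_A = 15, hence q_A = 11.25.
P_A = 95 − 3·11.25 − 2·11.25 = 38.75.
Profit = (38.75 − 5)·11.25 = 379.6875.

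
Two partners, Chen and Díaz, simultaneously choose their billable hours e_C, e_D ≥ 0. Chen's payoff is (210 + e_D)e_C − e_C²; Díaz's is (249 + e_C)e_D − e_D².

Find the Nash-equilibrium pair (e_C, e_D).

223, 236

Expanding Chen's payoff: 210e_C + e_De_C − e_C².
∂π/∂e_C = 210 + e_D − 2e_C = 0, so e_C = 105 + 0.5e_D.
Likewise for Díaz: e_D = 124.5 + 0.5e_C.
Solving the two reaction functions simultaneously: (1 − (0.5)(0.5))e_C = 105 + 0.5·124.5, so 0.75e_C = 167.25 and e_C = 223.
Then e_D = 124.5 + 0.5·223 = 236.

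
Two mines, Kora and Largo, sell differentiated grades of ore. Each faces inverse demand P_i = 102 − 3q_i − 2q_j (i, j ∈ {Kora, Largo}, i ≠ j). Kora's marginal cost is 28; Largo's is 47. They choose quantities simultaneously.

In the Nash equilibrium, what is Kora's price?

59.3125

Mine Kora's profit: π = q_{Kora}(102 − 3q_{Kora} − 2q_{Largo}) − 28q_{Kora}.
∂π/∂q_{Kora} = 74 − 6q_{Kora} − 2q_{Largo} = 0 ⇒ q_{Kora} = 37/3 − (1/3)q_{Largo}.
Similarly q_{Largo} = 55/6 − (1/3)q_{Kora}.
Substituting the second reaction function into the first: q_{Kora} = 37/3 − (1/3)(55/6 − (1/3)q_{Kora}), which gives (8/9)q_{Kora} = 167/18 ⇒ q_{Kora} = 10.4375.
Then q_{Largo} = 55/6 − (1/3)·10.4375 = 5.6875.
P_{Kora} = 102 − 3·10.4375 − 2·5.6875 = 59.3125.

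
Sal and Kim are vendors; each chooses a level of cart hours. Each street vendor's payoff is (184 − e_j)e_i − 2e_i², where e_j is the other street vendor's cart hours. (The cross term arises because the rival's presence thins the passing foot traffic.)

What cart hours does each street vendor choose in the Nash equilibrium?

36.8

Sal's payoff is (184 − e_K)e_S − 2e_S².
∂π/∂e_S = 184 − e_K − 4e_S = 0, so e_S = 46 − 0.25e_K.
Setting e_S = e_K in the reaction function: e_S = 46 − 0.25e_S, so e_S = 46 / 1.25 = 36.8.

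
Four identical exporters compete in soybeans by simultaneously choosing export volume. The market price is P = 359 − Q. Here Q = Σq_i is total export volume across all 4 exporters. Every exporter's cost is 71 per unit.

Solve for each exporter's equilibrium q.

A representative exporter's profit is π_i = q_i(359 − Q) − 71q_i, with Q = q_i + Σ_{j≠i} q_j.
First-order condition: 288 − 2q_i − Σ_{j≠i} q_j = 0.
In a symmetric equilibrium every exporter chooses the same q, so Σ_{j≠i} q_j = 3q. The condition becomes 288 − 5q = 0, giving q = 288/5 = 57.6.

57.6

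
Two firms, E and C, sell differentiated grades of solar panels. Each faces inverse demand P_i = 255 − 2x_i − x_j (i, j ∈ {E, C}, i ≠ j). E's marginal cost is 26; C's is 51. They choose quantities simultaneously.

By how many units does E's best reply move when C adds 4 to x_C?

-1

Firm E's profit: π = x_E(255 − 2x_E − x_C) − 26x_E.
∂π/∂x_E = 229 − 4x_E − x_C = 0 ⇒ x_E = 57.25 − 0.25x_C.
The reaction-function slope is −0.25, so a 4-unit rise in x_C moves x_E by −0.25 × 4 = −1. E's best response falls — the actions are strategic substitutes.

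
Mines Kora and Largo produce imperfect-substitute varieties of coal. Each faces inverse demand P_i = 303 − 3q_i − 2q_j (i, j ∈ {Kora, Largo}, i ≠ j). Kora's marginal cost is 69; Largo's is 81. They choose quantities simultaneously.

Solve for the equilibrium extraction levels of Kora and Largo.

Mine Kora's profit: π = q_{Kora}(303 − 3q_{Kora} − 2q_{Largo}) − 69q_{Kora}.
∂π/∂q_{Kora} = 234 − 6q_{Kora} − 2q_{Largo} = 0 ⇒ q_{Kora} = 39 − (1/3)q_{Largo}.
Similarly q_{Largo} = 37 − (1/3)q_{Kora}.
Solving the two reaction functions simultaneously: (1 − (−1/3)(−1/3))q_{Kora} = 39 − (1/3)·37, so (8/9)q_{Kora} = 80/3 and q_{Kora} = 30.
Then q_{Largo} = 37 − (1/3)·30 = 27.

30, 27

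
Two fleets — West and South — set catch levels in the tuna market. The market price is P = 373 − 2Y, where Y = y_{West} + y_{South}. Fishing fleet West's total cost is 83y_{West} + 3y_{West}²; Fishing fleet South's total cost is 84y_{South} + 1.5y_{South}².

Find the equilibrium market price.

259

Fishing fleet West's profit: π = y_{West}(373 − 2(y_{West} + y_{South})) − 83y_{West} − 3y_{West}².
∂π/∂y_{West} = 290 − 10y_{West} − 2y_{South} = 0, so y_{West} = 29 − 0.2y_{South}.
For South: ∂π/∂y_{South} = 289 − 7y_{South} − 2y_{West} = 0 ⇒ y_{South} = 289/7 − (2/7)y_{West}.
Plugging y_{South} into West's best response: y_{West} = 29 − 0.2(289/7 − (2/7)y_{West}) ⇒ (33/35)y_{West} = 726/35, so y_{West} = 22.
Then y_{South} = 289/7 − (2/7)·22 = 35.
Equilibrium price: P = 373 − 2·57 = 259.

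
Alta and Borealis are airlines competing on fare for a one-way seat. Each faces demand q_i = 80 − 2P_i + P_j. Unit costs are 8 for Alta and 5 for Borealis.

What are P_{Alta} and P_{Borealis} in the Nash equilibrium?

31.6, 30.4

Alta's profit: π = (P_{Alta} − 8)(80 − 2P_{Alta} + P_{Borealis}).
∂π/∂P_{Alta} = 96 − 4P_{Alta} + P_{Borealis} = 0 ⇒ P_{Alta} = 24 + 0.25P_{Borealis}.
Similarly P_{Borealis} = 22.5 + 0.25P_{Alta}.
Solving the two reaction functions simultaneously: (1 − (0.25)(0.25))P_{Alta} = 24 + 0.25·22.5, so 0.9375P_{Alta} = 29.625 and P_{Alta} = 31.6.
Then P_{Borealis} = 22.5 + 0.25·31.6 = 30.4.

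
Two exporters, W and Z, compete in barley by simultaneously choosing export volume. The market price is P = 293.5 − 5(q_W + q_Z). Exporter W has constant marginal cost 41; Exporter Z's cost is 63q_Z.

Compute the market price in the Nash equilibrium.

132.5

Exporter W's profit: π = q_W(293.5 − 5(q_W + q_Z)) − 41q_W.
∂π/∂q_W = 252.5 − 10q_W − 5q_Z = 0, so q_W = 25.25 − 0.5q_Z.
By the same steps for Z: q_Z = 23.05 − 0.5q_W.
Solving the two reaction functions simultaneously: (1 − (−0.5)(−0.5))q_W = 25.25 − 0.5·23.05, so 0.75q_W = 13.725 and q_W = 18.3.
Then q_Z = 23.05 − 0.5·18.3 = 13.9.
Equilibrium price: P = 293.5 − 5·32.2 = 132.5.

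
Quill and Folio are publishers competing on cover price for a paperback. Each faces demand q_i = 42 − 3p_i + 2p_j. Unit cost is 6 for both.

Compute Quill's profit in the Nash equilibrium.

243

Quill's profit: π = (p_{Quill} − 6)(42 − 3p_{Quill} + 2p_{Folio}).
∂π/∂p_{Quill} = 60 − 6p_{Quill} + 2p_{Folio} = 0 ⇒ p_{Quill} = 10 + (1/3)p_{Folio}.
By symmetry p_{Folio} = p_{Quill}; substituting into the reaction function, (2/3)p_{Quill} = 10 and p_{Quill} = 15.
q_{Quill} = 42 − 3·15 + 2·15 = 27.
Profit = (15 − 6)·27 = 243.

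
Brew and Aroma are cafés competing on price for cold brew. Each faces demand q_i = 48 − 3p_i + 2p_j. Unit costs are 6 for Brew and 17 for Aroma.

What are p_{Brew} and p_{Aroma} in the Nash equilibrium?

18.5625, 22.6875

Brew's profit: π = (p_{Brew} − 6)(48 − 3p_{Brew} + 2p_{Aroma}).
∂π/∂p_{Brew} = 66 − 6p_{Brew} + 2p_{Aroma} = 0 ⇒ p_{Brew} = 11 + (1/3)p_{Aroma}.
Similarly p_{Aroma} = 16.5 + (1/3)p_{Brew}.
Plugging p_{Aroma} into Brew's best response: p_{Brew} = 11 + (1/3)(16.5 + (1/3)p_{Brew}) ⇒ (8/9)p_{Brew} = 16.5, so p_{Brew} = 18.5625.
Then p_{Aroma} = 16.5 + (1/3)·18.5625 = 22.6875.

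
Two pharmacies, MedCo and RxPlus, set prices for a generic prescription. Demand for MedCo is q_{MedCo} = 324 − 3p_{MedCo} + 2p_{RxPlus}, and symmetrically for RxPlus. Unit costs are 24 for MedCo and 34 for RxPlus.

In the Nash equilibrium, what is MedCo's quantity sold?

MedCo's profit: π = (p_{MedCo} − 24)(324 − 3p_{MedCo} + 2p_{RxPlus}).
∂π/∂p_{MedCo} = 396 − 6p_{MedCo} + 2p_{RxPlus} = 0 ⇒ p_{MedCo} = 66 + (1/3)p_{RxPlus}.
Similarly p_{RxPlus} = 71 + (1/3)p_{MedCo}.
Solving the two reaction functions simultaneously: (1 − (1/3)(1/3))p_{MedCo} = 66 + (1/3)·71, so (8/9)p_{MedCo} = 269/3 and p_{MedCo} = 100.875.
Then p_{RxPlus} = 71 + (1/3)·100.875 = 104.625.
q_{MedCo} = 324 − 3·100.875 + 2·104.625 = 230.625.

230.625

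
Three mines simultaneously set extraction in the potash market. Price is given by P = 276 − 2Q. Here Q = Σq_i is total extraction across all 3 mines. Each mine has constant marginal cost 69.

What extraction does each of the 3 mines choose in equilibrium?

25.875

A representative mine's profit is π_i = q_i(276 − 2Q) − 69q_i, with Q = q_i + Σ_{j≠i} q_j.
First-order condition: 207 − 4q_i − 2Σ_{j≠i} q_j = 0.
Imposing symmetry (q_j = q for all j) turns Σ_{j≠i} q_j into 2q, so 207 = 8q and q = 25.875.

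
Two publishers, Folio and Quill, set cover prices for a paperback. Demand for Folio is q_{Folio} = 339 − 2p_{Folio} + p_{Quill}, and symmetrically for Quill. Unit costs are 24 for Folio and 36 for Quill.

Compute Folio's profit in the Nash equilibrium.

22727.12

Folio's profit: π = (p_{Folio} − 24)(339 − 2p_{Folio} + p_{Quill}).
∂π/∂p_{Folio} = 387 − 4p_{Folio} + p_{Quill} = 0 ⇒ p_{Folio} = 96.75 + 0.25p_{Quill}.
Similarly p_{Quill} = 102.75 + 0.25p_{Folio}.
Solving the two reaction functions simultaneously: (1 − (0.25)(0.25))p_{Folio} = 96.75 + 0.25·102.75, so 0.9375p_{Folio} = 122.4375 and p_{Folio} = 130.6.
Then p_{Quill} = 102.75 + 0.25·130.6 = 135.4.
q_{Folio} = 339 − 2·130.6 + 135.4 = 213.2.
Profit = (130.6 − 24)·213.2 = 22727.12.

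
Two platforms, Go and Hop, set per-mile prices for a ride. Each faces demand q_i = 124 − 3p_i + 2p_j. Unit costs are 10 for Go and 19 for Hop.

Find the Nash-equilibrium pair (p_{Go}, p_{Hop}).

40.1875, 43.5625

Go's profit: π = (p_{Go} − 10)(124 − 3p_{Go} + 2p_{Hop}).
∂π/∂p_{Go} = 154 − 6p_{Go} + 2p_{Hop} = 0 ⇒ p_{Go} = 77/3 + (1/3)p_{Hop}.
Similarly p_{Hop} = 181/6 + (1/3)p_{Go}.
Plugging p_{Hop} into Go's best response: p_{Go} = 77/3 + (1/3)(181/6 + (1/3)p_{Go}) ⇒ (8/9)p_{Go} = 643/18, so p_{Go} = 40.1875.
Then p_{Hop} = 181/6 + (1/3)·40.1875 = 43.5625.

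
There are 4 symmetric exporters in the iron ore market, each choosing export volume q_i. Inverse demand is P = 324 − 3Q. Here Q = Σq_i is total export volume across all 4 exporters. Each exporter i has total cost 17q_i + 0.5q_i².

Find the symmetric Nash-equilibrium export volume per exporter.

19.1875

A representative exporter's profit is π_i = q_i(324 − 3Q) − 17q_i − 0.5q_i², with Q = q_i + Σ_{j≠i} q_j.
First-order condition: 307 − 7q_i − 3Σ_{j≠i} q_j = 0.
In a symmetric equilibrium every exporter chooses the same q, so Σ_{j≠i} q_j = 3q. The condition becomes 307 − 16q = 0, giving q = 307/16 = 19.1875.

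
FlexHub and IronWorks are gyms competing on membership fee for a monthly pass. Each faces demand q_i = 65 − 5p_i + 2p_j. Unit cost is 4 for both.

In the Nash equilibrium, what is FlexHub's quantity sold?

FlexHub's profit: π = (p_{FlexHub} − 4)(65 − 5p_{FlexHub} + 2p_{IronWorks}).
∂π/∂p_{FlexHub} = 85 − 10p_{FlexHub} + 2p_{IronWorks} = 0 ⇒ p_{FlexHub} = 8.5 + 0.2p_{IronWorks}.
The game is symmetric, so in equilibrium p_{IronWorks} = p_{FlexHub}: the reaction function gives 0.8p_{FlexHub} = 8.5, hence p_{FlexHub} = 10.625.
q_{FlexHub} = 65 − 5·10.625 + 2·10.625 = 33.125.

33.125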